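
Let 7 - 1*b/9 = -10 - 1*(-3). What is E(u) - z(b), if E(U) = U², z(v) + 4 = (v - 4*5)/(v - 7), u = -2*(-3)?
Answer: 4654/119 ≈ 39.109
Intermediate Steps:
u = 6
b = 126 (b = 63 - 9*(-10 - 1*(-3)) = 63 - 9*(-10 + 3) = 63 - 9*(-7) = 63 + 63 = 126)
z(v) = -4 + (-20 + v)/(-7 + v) (z(v) = -4 + (v - 4*5)/(v - 7) = -4 + (v - 20)/(-7 + v) = -4 + (-20 + v)/(-7 + v))
E(u) - z(b) = 6² - (8 - 3*126)/(-7 + 126) = 36 - (8 - 378)/119 = 36 - (-370)/119 = 36 - 1*(-370/119) = 36 + 370/119 = 4654/119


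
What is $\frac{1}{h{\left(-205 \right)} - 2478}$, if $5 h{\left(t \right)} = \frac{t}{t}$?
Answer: $- \frac{5}{12389} \approx -0.00040358$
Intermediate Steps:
$h{\left(t \right)} = \frac{1}{5}$ ($h{\left(t \right)} = \frac{t \frac{1}{t}}{5} = \frac{1}{5} \cdot 1 = \frac{1}{5}$)
$\frac{1}{h{\left(-205 \right)} - 2478} = \frac{1}{\frac{1}{5} - 2478} = \frac{1}{- \frac{12389}{5}} = - \frac{5}{12389}$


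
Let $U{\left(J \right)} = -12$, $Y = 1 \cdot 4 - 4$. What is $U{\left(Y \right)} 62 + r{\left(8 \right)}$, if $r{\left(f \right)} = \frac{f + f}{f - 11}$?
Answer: $- \frac{2248}{3} \approx -749.33$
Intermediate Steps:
$Y = 0$ ($Y = 4 - 4 = 0$)
$r{\left(f \right)} = \frac{2 f}{-11 + f}$
$U{\left(Y \right)} 62 + r{\left(8 \right)} = \left(-12\right) 62 + 2 \cdot 8 \frac{1}{-11 + 8} = -744 + 2 \cdot 8 \frac{1}{-3} = -744 + 2 \cdot 8 \left(- \frac{1}{3}\right) = -744 - \frac{16}{3} = - \frac{2248}{3}$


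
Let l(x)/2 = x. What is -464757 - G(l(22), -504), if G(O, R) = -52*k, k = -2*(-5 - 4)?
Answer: -463821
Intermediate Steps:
l(x) = 2*x
k = 18 (k = -2*(-9) = 18)
G(O, R) = -936 (G(O, R) = -52*18 = -936)
-464757 - G(l(22), -504) = -464757 - 1*(-936) = -464757 + 936 = -463821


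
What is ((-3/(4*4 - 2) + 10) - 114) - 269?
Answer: -5225/14 ≈ -373.21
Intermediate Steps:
((-3/(4*4 - 2) + 10) - 114) - 269 = ((-3/(16 - 2) + 10) - 114) - 269 = ((-3/14 + 10) - 114) - 269 = (137/14 - 114) - 269 = -1459/14 - 269 = -5225/14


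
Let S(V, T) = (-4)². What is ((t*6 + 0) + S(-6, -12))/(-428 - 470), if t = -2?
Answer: -2/449 ≈ -0.0044543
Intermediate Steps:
S(V, T) = 16
((t*6 + 0) + S(-6, -12))/(-428 - 470) = ((-2*6 + 0) + 16)/(-428 - 470) = ((-12 + 0) + 16)/(-898) = (-12 + 16)*(-1/898) = 4*(-1/898) = -2/449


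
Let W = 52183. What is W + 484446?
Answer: 536629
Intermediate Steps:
W + 484446 = 52183 + 484446 = 536629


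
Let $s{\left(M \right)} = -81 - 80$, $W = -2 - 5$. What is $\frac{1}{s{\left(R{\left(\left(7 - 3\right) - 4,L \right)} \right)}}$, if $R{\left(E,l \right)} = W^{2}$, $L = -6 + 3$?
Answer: $- \frac{1}{161} \approx -0.0062112$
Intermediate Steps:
$L = -3$
$W = -7$
$R{\left(E,l \right)} = 49$ ($R{\left(E,l \right)} = \left(-7\right)^{2} = 49$)
$s{\left(M \right)} = -161$ ($s{\left(M \right)} = -81 - 80 = -161$)
$\frac{1}{s{\left(R{\left(\left(7 - 3\right) - 4,L \right)} \right)}} = \frac{1}{-161} = - \frac{1}{161}$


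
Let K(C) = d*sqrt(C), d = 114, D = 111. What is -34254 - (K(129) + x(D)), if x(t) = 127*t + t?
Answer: -48462 - 114*sqrt(129) ≈ -49757.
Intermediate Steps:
x(t) = 128*t
K(C) = 114*sqrt(C)
-34254 - (K(129) + x(D)) = -34254 - (114*sqrt(129) + 128*111) = -34254 - (114*sqrt(129) + 14208) = -34254 - (14208 + 114*sqrt(129)) = -34254 + (-14208 - 114*sqrt(129)) = -48462 - 114*sqrt(129)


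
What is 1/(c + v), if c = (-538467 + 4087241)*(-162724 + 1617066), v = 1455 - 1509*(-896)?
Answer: 1/5161132430227 ≈ 1.9376e-13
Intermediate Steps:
v = 1353519 (v = 1455 + 1352064 = 1353519)
c = 5161131076708 (c = 3548774*1454342 = 5161131076708)
1/(c + v) = 1/(5161131076708 + 1353519) = 1/5161132430227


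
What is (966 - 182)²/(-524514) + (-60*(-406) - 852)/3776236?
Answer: -288594479963/247586081163 ≈ -1.1656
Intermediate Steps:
(966 - 182)²/(-524514) + (-60*(-406) - 852)/3776236 = 784²*(-1/524514) + (24360 - 852)*(1/3776236) = 614656*(-1/524514) + 23508*(1/3776236) = -307328/262257 + 5877/944059 = -288594479963/247586081163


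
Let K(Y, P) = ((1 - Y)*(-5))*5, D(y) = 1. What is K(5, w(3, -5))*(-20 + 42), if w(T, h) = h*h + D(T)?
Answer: 2200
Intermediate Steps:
w(T, h) = 1 + h² (w(T, h) = h*h + 1 = h² + 1 = 1 + h²)
K(Y, P) = -25 + 25*Y (K(Y, P) = (-5 + 5*Y)*5 = -25 + 25*Y)
K(5, w(3, -5))*(-20 + 42) = (-25 + 25*5)*(-20 + 42) = (-25 + 125)*22 = 100*22 = 2200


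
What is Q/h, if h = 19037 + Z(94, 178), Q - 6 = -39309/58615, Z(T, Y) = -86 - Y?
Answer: 312381/1100379395 ≈ 0.00028388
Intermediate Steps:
Q = 312381/58615 (Q = 6 - 39309/58615 = 312381/58615 ≈ 5.3294)
h = 18773 (h = 19037 + (-86 - 1*178) = 19037 + (-86 - 178) = 19037 - 264 = 18773)
Q/h = (312381/58615)/18773 = (312381/58615)*(1/18773) = 312381/1100379395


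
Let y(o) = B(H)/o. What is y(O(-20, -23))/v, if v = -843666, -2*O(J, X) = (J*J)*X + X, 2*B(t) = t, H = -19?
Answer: 19/7781131518 ≈ 2.4418e-9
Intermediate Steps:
B(t) = t/2
O(J, X) = -X/2 - X*J²/2 (O(J, X) = -((J*J)*X + X)/2 = -(J²*X + X)/2 = -(X*J² + X)/2 = -(X + X*J²)/2 = -X/2 - X*J²/2)
y(o) = -19/(2*o) (y(o) = ((½)*(-19))/o = -19/(2*o))
y(O(-20, -23))/v = -19*2/(23*(1 + (-20)²))/2/(-843666) = -19*2/(23*(1 + 400))/2*(-1/843666) = -19/(2*((-½*(-23)*401)))*(-1/843666) = -19/(2*9223/2)*(-1/843666) = -19/2*2/9223*(-1/843666) = -19/9223*(-1/843666) = 19/7781131518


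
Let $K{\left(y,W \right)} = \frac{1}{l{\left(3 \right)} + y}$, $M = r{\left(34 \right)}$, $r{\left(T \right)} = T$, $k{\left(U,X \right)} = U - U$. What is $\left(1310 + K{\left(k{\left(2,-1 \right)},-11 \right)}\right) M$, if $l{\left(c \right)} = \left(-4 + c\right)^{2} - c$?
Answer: $44523$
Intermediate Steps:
$k{\left(U,X \right)} = 0$
$M = 34$
$K{\left(y,W \right)} = \frac{1}{-2 + y}$ ($K{\left(y,W \right)} = \frac{1}{\left(\left(-4 + 3\right)^{2} - 3\right) + y} = \frac{1}{\left(\left(-1\right)^{2} - 3\right) + y} = \frac{1}{\left(1 - 3\right) + y} = \frac{1}{-2 + y}$)
$\left(1310 + K{\left(k{\left(2,-1 \right)},-11 \right)}\right) M = \left(1310 + \frac{1}{-2 + 0}\right) 34 = \left(1310 + \frac{1}{-2}\right) 34 = \left(1310 - \frac{1}{2}\right) 34 = \frac{2619}{2} \cdot 34 = 44523$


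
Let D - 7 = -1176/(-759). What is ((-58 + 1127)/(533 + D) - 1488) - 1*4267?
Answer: -788233603/137012 ≈ -5753.0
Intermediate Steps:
D = 2163/253 (D = 7 - 1176/(-759) = 7 - 1176*(-1/759) = 7 + 392/253 = 2163/253 ≈ 8.5494)
((-58 + 1127)/(533 + D) - 1488) - 1*4267 = ((-58 + 1127)/(533 + 2163/253) - 1488) - 1*4267 = (1069/(137012/253) - 1488) - 4267 = (1069*(253/137012) - 1488) - 4267 = (270457/137012 - 1488) - 4267 = -203603399/137012 - 4267 = -788233603/137012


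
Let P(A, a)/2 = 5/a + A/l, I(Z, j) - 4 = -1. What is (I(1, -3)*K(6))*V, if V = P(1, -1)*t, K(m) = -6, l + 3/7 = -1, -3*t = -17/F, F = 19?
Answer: 306/5 ≈ 61.200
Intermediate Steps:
t = 17/57 (t = -(-17)/(3*19) = -⅓*(-17/19) = 17/57 ≈ 0.29825)
I(Z, j) = 3 (I(Z, j) = 4 - 1 = 3)
l = -10/7 (l = -3/7 - 1 = -10/7 ≈ -1.4286)
P(A, a) = 10/a - 7*A/5 (P(A, a) = 2*(5/a + A/(-10/7)) = 2*(5/a + A*(-7/10)) = 2*(5/a - 7*A/10) = 10/a - 7*A/5)
V = -17/5 (V = (10/(-1) - 7/5*1)*(17/57) = (10*(-1) - 7/5)*(17/57) = (-10 - 7/5)*(17/57) = -57/5*17/57 = -17/5 ≈ -3.4000)
(I(1, -3)*K(6))*V = (3*(-6))*(-17/5) = -18*(-17/5) = 306/5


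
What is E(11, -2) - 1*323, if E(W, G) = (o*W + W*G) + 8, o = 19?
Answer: -128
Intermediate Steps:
E(W, G) = 8 + 19*W + G*W (E(W, G) = (19*W + W*G) + 8 = (19*W + G*W) + 8 = 8 + 19*W + G*W)
E(11, -2) - 1*323 = (8 + 19*11 - 2*11) - 1*323 = (8 + 209 - 22) - 323 = 195 - 323 = -128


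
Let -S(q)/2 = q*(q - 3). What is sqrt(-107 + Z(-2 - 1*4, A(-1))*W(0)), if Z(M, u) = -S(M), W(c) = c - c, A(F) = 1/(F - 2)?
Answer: I*sqrt(107) ≈ 10.344*I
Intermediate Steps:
S(q) = -2*q*(-3 + q) (S(q) = -2*q*(q - 3) = -2*q*(-3 + q))
A(F) = 1/(-2 + F)
W(c) = 0
Z(M, u) = -2*M*(3 - M)
sqrt(-107 + Z(-2 - 1*4, A(-1))*W(0)) = sqrt(-107 + (2*(-2 - 1*4)*(-3 + (-2 - 1*4)))*0) = sqrt(-107 + (2*(-2 - 4)*(-3 + (-2 - 4)))*0) = sqrt(-107 + (2*(-6)*(-3 - 6))*0) = sqrt(-107 + (2*(-6)*(-9))*0) = sqrt(-107 + 108*0) = sqrt(-107 + 0) = sqrt(-107) = I*sqrt(107)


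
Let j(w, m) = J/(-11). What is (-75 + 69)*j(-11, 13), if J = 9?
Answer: 54/11 ≈ 4.9091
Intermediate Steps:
j(w, m) = -9/11 (j(w, m) = 9/(-11) = 9*(-1/11) = -9/11)
(-75 + 69)*j(-11, 13) = (-75 + 69)*(-9/11) = -6*(-9/11) = 54/11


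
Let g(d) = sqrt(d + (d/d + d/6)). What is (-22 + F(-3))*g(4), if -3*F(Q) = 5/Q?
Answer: -193*sqrt(51)/27 ≈ -51.048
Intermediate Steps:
F(Q) = -5/(3*Q)
g(d) = sqrt(1 + 7*d/6) (g(d) = sqrt(d + (1 + d*(1/6))) = sqrt(d + (1 + d/6)) = sqrt(1 + 7*d/6))
(-22 + F(-3))*g(4) = (-22 - 5/3/(-3))*(sqrt(36 + 42*4)/6) = (-22 - 5/3*(-1/3))*(sqrt(36 + 168)/6) = (-22 + 5/9)*(sqrt(204)/6) = -193*2*sqrt(51)/54 = -193*sqrt(51)/27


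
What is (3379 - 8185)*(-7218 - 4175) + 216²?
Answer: 54801414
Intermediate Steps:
(3379 - 8185)*(-7218 - 4175) + 216² = -4806*(-11393) + 46656 = 54754758 + 46656 = 54801414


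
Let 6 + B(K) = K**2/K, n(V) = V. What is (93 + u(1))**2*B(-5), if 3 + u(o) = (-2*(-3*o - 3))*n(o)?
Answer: -114444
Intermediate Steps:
u(o) = -3 + o*(6 + 6*o) (u(o) = -3 + (-2*(-3*o - 3))*o = -3 + (-2*(-3 - 3*o))*o = -3 + (6 + 6*o)*o = -3 + o*(6 + 6*o))
B(K) = -6 + K (B(K) = -6 + K**2/K = -6 + K)
(93 + u(1))**2*B(-5) = (93 + (-3 + 6*1 + 6*1**2))**2*(-6 - 5) = (93 + (-3 + 6 + 6*1))**2*(-11) = (93 + (-3 + 6 + 6))**2*(-11) = (93 + 9)**2*(-11) = 102**2*(-11) = 10404*(-11) = -114444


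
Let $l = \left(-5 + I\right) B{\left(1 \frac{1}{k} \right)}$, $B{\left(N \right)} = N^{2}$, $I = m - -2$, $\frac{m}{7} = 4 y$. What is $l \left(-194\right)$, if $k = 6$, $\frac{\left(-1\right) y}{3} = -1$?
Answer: $- \frac{873}{2} \approx -436.5$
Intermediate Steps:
$y = 3$ ($y = \left(-3\right) \left(-1\right) = 3$)
$m = 84$ ($m = 7 \cdot 4 \cdot 3 = 7 \cdot 12 = 84$)
$I = 86$ ($I = 84 - -2 = 84 + 2 = 86$)
$l = \frac{9}{4}$ ($l = \left(-5 + 86\right) \left(1 \cdot \frac{1}{6}\right)^{2} = 81 \left(1 \cdot \frac{1}{6}\right)^{2} = \frac{81}{36} = 81 \cdot \frac{1}{36} = \frac{9}{4} \approx 2.25$)
$l \left(-194\right) = \frac{9}{4} \left(-194\right) = - \frac{873}{2}$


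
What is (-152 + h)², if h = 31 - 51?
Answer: 29584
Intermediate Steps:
h = -20
(-152 + h)² = (-152 - 20)² = (-172)² = 29584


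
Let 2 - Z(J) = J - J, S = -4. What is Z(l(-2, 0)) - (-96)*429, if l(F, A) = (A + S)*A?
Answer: 41186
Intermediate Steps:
l(F, A) = A*(-4 + A) (l(F, A) = (A - 4)*A = (-4 + A)*A = A*(-4 + A))
Z(J) = 2 (Z(J) = 2 - (J - J) = 2 - 1*0 = 2 + 0 = 2)
Z(l(-2, 0)) - (-96)*429 = 2 - (-96)*429 = 2 - 1*(-41184) = 2 + 41184 = 41186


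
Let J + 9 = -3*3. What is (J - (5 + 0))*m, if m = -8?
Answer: 184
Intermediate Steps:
J = -18 (J = -9 - 3*3 = -9 - 9 = -18)
(J - (5 + 0))*m = (-18 - (5 + 0))*(-8) = (-18 - 1*5)*(-8) = (-18 - 5)*(-8) = -23*(-8) = 184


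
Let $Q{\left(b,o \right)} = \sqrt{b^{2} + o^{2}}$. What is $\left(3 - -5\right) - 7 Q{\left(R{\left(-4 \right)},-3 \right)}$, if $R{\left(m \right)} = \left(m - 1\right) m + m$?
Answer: $8 - 7 \sqrt{265} \approx -105.95$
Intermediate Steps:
$R{\left(m \right)} = m + m \left(-1 + m\right)$ ($R{\left(m \right)} = \left(-1 + m\right) m + m = m \left(-1 + m\right) + m = m + m \left(-1 + m\right)$)
$\left(3 - -5\right) - 7 Q{\left(R{\left(-4 \right)},-3 \right)} = \left(3 - -5\right) - 7 \sqrt{\left(\left(-4\right)^{2}\right)^{2} + \left(-3\right)^{2}} = \left(3 + 5\right) - 7 \sqrt{16^{2} + 9} = 8 - 7 \sqrt{256 + 9} = 8 - 7 \sqrt{265}$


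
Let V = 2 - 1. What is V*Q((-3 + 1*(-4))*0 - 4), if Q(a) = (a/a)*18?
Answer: 18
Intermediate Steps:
V = 1
Q(a) = 18 (Q(a) = 1*18 = 18)
V*Q((-3 + 1*(-4))*0 - 4) = 1*18 = 18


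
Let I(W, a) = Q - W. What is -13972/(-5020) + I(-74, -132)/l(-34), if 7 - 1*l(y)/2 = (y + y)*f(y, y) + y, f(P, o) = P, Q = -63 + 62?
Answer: 15773591/5700210 ≈ 2.7672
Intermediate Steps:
Q = -1
I(W, a) = -1 - W
l(y) = 14 - 4*y² - 2*y (l(y) = 14 - 2*((y + y)*y + y) = 14 - 2*((2*y)*y + y) = 14 - 2*(2*y² + y) = 14 - 2*(y + 2*y²) = 14 + (-4*y² - 2*y) = 14 - 4*y² - 2*y)
-13972/(-5020) + I(-74, -132)/l(-34) = -13972/(-5020) + (-1 - 1*(-74))/(14 - 4*(-34)² - 2*(-34)) = -13972*(-1/5020) + (-1 + 74)/(14 - 4*1156 + 68) = 3493/1255 + 73/(14 - 4624 + 68) = 3493/1255 + 73/(-4542) = 3493/1255 + 73*(-1/4542) = 3493/1255 - 73/4542 = 15773591/5700210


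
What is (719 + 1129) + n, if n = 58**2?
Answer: 5212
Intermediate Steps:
n = 3364
(719 + 1129) + n = (719 + 1129) + 3364 = 1848 + 3364 = 5212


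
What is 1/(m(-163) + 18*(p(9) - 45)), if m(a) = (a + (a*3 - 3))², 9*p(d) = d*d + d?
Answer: 1/428395 ≈ 2.3343e-6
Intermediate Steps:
p(d) = d/9 + d²/9 (p(d) = (d*d + d)/9 = (d² + d)/9 = (d + d²)/9 = d/9 + d²/9)
m(a) = (-3 + 4*a)² (m(a) = (a + (3*a - 3))² = (a + (-3 + 3*a))² = (-3 + 4*a)²)
1/(m(-163) + 18*(p(9) - 45)) = 1/((-3 + 4*(-163))² + 18*((⅑)*9*(1 + 9) - 45)) = 1/((-3 - 652)² + 18*((⅑)*9*10 - 45)) = 1/((-655)² + 18*(10 - 45)) = 1/(429025 + 18*(-35)) = 1/(429025 - 630) = 1/428395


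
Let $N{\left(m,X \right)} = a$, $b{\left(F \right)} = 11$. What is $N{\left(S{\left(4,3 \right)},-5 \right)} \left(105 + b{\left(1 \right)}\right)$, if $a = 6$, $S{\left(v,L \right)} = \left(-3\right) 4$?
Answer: $696$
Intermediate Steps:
$S{\left(v,L \right)} = -12$
$N{\left(m,X \right)} = 6$
$N{\left(S{\left(4,3 \right)},-5 \right)} \left(105 + b{\left(1 \right)}\right) = 6 \left(105 + 11\right) = 6 \cdot 116 = 696$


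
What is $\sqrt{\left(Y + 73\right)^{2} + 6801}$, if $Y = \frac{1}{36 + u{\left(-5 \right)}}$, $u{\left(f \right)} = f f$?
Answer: $\frac{\sqrt{45144637}}{61} \approx 110.15$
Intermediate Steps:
$u{\left(f \right)} = f^{2}$
$Y = \frac{1}{61}$ ($Y = \frac{1}{36 + \left(-5\right)^{2}} = \frac{1}{36 + 25} = \frac{1}{61} \approx 0.016393$)
$\sqrt{\left(Y + 73\right)^{2} + 6801} = \sqrt{\left(\frac{1}{61} + 73\right)^{2} + 6801} = \sqrt{\left(\frac{4454}{61}\right)^{2} + 6801} = \sqrt{\frac{19838116}{3721} + 6801} = \sqrt{\frac{45144637}{3721}} = \frac{\sqrt{45144637}}{61}$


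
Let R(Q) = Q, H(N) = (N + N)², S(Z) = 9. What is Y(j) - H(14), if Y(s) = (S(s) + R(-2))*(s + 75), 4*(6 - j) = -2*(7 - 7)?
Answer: -217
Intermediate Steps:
j = 6 (j = 6 - (-1)*(7 - 7)/2 = 6 - (-1)*0/2 = 6 - ¼*0 = 6 + 0 = 6)
H(N) = 4*N² (H(N) = (2*N)² = 4*N²)
Y(s) = 525 + 7*s (Y(s) = (9 - 2)*(s + 75) = 7*(75 + s) = 525 + 7*s)
Y(j) - H(14) = (525 + 7*6) - 4*14² = (525 + 42) - 4*196 = 567 - 1*784 = 567 - 784 = -217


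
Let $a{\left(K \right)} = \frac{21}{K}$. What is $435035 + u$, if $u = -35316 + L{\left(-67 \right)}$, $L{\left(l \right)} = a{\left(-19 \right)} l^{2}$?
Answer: $\frac{7500392}{19} \approx 3.9476 \cdot 10^{5}$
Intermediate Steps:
$L{\left(l \right)} = - \frac{21 l^{2}}{19}$ ($L{\left(l \right)} = \frac{21}{-19} l^{2} = 21 \left(- \frac{1}{19}\right) l^{2} = - \frac{21 l^{2}}{19}$)
$u = - \frac{765273}{19}$ ($u = -35316 - \frac{21 \left(-67\right)^{2}}{19} = -35316 - \frac{94269}{19} = - \frac{765273}{19} \approx -40278.0$)
$435035 + u = 435035 - \frac{765273}{19} = \frac{7500392}{19}$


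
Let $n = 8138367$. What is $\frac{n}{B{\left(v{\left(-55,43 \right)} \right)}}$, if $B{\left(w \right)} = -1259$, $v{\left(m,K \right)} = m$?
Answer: $- \frac{8138367}{1259} \approx -6464.1$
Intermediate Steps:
$\frac{n}{B{\left(v{\left(-55,43 \right)} \right)}} = \frac{8138367}{-1259} = 8138367 \left(- \frac{1}{1259}\right) = - \frac{8138367}{1259}$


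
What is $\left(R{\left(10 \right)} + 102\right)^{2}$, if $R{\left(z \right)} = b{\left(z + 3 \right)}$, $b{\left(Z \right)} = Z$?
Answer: $13225$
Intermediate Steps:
$R{\left(z \right)} = 3 + z$ ($R{\left(z \right)} = z + 3 = 3 + z$)
$\left(R{\left(10 \right)} + 102\right)^{2} = \left(\left(3 + 10\right) + 102\right)^{2} = \left(13 + 102\right)^{2} = 115^{2} = 13225$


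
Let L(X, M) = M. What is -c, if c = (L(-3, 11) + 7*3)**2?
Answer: -1024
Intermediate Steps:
c = 1024 (c = (11 + 7*3)**2 = (11 + 21)**2 = 32**2 = 1024)
-c = -1*1024 = -1024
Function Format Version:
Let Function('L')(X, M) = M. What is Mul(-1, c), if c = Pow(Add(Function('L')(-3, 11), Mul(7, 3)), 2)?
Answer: -1024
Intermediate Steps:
c = 1024 (c = Pow(Add(11, Mul(7, 3)), 2) = Pow(Add(11, 21), 2) = Pow(32, 2) = 1024)
Mul(-1, c) = Mul(-1, 1024) = -1024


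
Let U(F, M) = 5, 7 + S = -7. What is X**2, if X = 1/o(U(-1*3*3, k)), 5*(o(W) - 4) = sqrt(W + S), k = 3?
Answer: 9775/167281 - 3000*I/167281 ≈ 0.058435 - 0.017934*I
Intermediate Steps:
S = -14 (S = -7 - 7 = -14)
o(W) = 4 + sqrt(-14 + W)/5 (o(W) = 4 + sqrt(W - 14)/5 = 4 + sqrt(-14 + W)/5)
X = 25*(4 - 3*I/5)/409 (X = 1/(4 + sqrt(-14 + 5)/5) = 1/(4 + sqrt(-9)/5) = 1/(4 + (3*I)/5) = 1/(4 + 3*I/5) = 25*(4 - 3*I/5)/409 ≈ 0.2445 - 0.036675*I)
X**2 = (100/409 - 15*I/409)**2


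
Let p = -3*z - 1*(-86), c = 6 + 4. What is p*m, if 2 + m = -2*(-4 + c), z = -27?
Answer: -2338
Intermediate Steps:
c = 10
m = -14 (m = -2 - 2*(-4 + 10) = -2 - 2*6 = -2 - 12 = -14)
p = 167 (p = -3*(-27) - 1*(-86) = 81 + 86 = 167)
p*m = 167*(-14) = -2338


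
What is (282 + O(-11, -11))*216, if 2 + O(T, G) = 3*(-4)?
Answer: 57888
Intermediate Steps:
O(T, G) = -14 (O(T, G) = -2 + 3*(-4) = -2 - 12 = -14)
(282 + O(-11, -11))*216 = (282 - 14)*216 = 268*216 = 57888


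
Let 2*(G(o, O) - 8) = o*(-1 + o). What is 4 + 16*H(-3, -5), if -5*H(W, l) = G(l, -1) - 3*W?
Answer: -492/5 ≈ -98.400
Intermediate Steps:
G(o, O) = 8 + o*(-1 + o)/2 (G(o, O) = 8 + (o*(-1 + o))/2 = 8 + o*(-1 + o)/2)
H(W, l) = -8/5 - l²/10 + l/10 + 3*W/5 (H(W, l) = -((8 + l²/2 - l/2) - 3*W)/5 = -(8 + l²/2 - 3*W - l/2)/5 = -8/5 - l²/10 + l/10 + 3*W/5)
4 + 16*H(-3, -5) = 4 + 16*(-8/5 - ⅒*(-5)² + (⅒)*(-5) + (⅗)*(-3)) = 4 + 16*(-8/5 - ⅒*25 - ½ - 9/5) = 4 + 16*(-8/5 - 5/2 - ½ - 9/5) = 4 + 16*(-32/5) = 4 - 512/5 = -492/5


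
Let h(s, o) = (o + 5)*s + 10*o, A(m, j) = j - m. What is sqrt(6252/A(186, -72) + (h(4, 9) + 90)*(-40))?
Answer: 3*I*sqrt(1944374)/43 ≈ 97.284*I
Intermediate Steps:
h(s, o) = 10*o + s*(5 + o) (h(s, o) = (5 + o)*s + 10*o = s*(5 + o) + 10*o = 10*o + s*(5 + o))
sqrt(6252/A(186, -72) + (h(4, 9) + 90)*(-40)) = sqrt(6252/(-72 - 1*186) + ((5*4 + 10*9 + 9*4) + 90)*(-40)) = sqrt(6252/(-72 - 186) + ((20 + 90 + 36) + 90)*(-40)) = sqrt(6252/(-258) + (146 + 90)*(-40)) = sqrt(6252*(-1/258) + 236*(-40)) = sqrt(-1042/43 - 9440) = sqrt(-406962/43) = 3*I*sqrt(1944374)/43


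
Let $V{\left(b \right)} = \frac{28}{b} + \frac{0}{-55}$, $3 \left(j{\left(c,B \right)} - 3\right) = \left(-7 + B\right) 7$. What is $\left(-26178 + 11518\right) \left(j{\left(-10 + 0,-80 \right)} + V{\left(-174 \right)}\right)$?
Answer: $\frac{255289240}{87} \approx 2.9344 \cdot 10^{6}$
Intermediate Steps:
$j{\left(c,B \right)} = - \frac{40}{3} + \frac{7 B}{3}$ ($j{\left(c,B \right)} = 3 + \frac{\left(-7 + B\right) 7}{3} = 3 + \frac{-49 + 7 B}{3} = 3 + \left(- \frac{49}{3} + \frac{7 B}{3}\right) = - \frac{40}{3} + \frac{7 B}{3}$)
$V{\left(b \right)} = \frac{28}{b}$ ($V{\left(b \right)} = \frac{28}{b} + 0 \left(- \frac{1}{55}\right) = \frac{28}{b} + 0 = \frac{28}{b}$)
$\left(-26178 + 11518\right) \left(j{\left(-10 + 0,-80 \right)} + V{\left(-174 \right)}\right) = \left(-26178 + 11518\right) \left(\left(- \frac{40}{3} + \frac{7}{3} \left(-80\right)\right) + \frac{28}{-174}\right) = - 14660 \left(\left(- \frac{40}{3} - \frac{560}{3}\right) + 28 \left(- \frac{1}{174}\right)\right) = - 14660 \left(-200 - \frac{14}{87}\right) = \left(-14660\right) \left(- \frac{17414}{87}\right) = \frac{255289240}{87}$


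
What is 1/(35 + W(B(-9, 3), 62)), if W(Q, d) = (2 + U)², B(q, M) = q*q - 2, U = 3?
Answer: 1/60 ≈ 0.016667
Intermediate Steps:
B(q, M) = -2 + q² (B(q, M) = q² - 2 = -2 + q²)
W(Q, d) = 25 (W(Q, d) = (2 + 3)² = 5² = 25)
1/(35 + W(B(-9, 3), 62)) = 1/(35 + 25) = 1/60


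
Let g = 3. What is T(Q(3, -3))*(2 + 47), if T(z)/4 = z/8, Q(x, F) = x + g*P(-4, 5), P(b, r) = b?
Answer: -441/2 ≈ -220.50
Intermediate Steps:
Q(x, F) = -12 + x (Q(x, F) = x + 3*(-4) = x - 12 = -12 + x)
T(z) = z/2 (T(z) = 4*(z/8) = z/2)
T(Q(3, -3))*(2 + 47) = ((-12 + 3)/2)*(2 + 47) = ((½)*(-9))*49 = -9/2*49 = -441/2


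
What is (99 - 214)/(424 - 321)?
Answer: -115/103 ≈ -1.1165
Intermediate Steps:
(99 - 214)/(424 - 321) = -115/103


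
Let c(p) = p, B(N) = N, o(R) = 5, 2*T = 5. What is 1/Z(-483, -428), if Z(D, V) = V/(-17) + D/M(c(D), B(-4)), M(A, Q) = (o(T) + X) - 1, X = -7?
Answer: 17/3165 ≈ 0.0053713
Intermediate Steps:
T = 5/2 (T = (½)*5 = 5/2 ≈ 2.5000)
M(A, Q) = -3 (M(A, Q) = (5 - 7) - 1 = -2 - 1 = -3)
Z(D, V) = -D/3 - V/17 (Z(D, V) = V/(-17) + D/(-3) = V*(-1/17) + D*(-⅓) = -V/17 - D/3 = -D/3 - V/17)
1/Z(-483, -428) = 1/(-⅓*(-483) - 1/17*(-428)) = 1/(161 + 428/17) = 1/(3165/17) = 17/3165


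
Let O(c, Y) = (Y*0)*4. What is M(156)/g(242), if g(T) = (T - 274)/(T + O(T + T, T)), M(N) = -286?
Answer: 17303/8 ≈ 2162.9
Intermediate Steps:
O(c, Y) = 0 (O(c, Y) = 0*4 = 0)
g(T) = (-274 + T)/T (g(T) = (T - 274)/(T + 0) = (-274 + T)/T)
M(156)/g(242) = -286*242/(-274 + 242) = -286/((1/242)*(-32)) = -286/(-16/121) = -286*(-121/16) = 17303/8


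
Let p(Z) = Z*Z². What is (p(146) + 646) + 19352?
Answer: 3132134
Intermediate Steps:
p(Z) = Z³
(p(146) + 646) + 19352 = (146³ + 646) + 19352 = (3112136 + 646) + 19352 = 3112782 + 19352 = 3132134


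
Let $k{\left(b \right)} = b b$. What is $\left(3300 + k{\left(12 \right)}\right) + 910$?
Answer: $4354$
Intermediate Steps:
$k{\left(b \right)} = b^{2}$
$\left(3300 + k{\left(12 \right)}\right) + 910 = \left(3300 + 12^{2}\right) + 910 = \left(3300 + 144\right) + 910 = 3444 + 910 = 4354$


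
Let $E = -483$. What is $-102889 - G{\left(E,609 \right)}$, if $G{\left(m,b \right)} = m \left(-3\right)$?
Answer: $-104338$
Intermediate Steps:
$G{\left(m,b \right)} = - 3 m$
$-102889 - G{\left(E,609 \right)} = -102889 - \left(-3\right) \left(-483\right) = -102889 - 1449 = -104338$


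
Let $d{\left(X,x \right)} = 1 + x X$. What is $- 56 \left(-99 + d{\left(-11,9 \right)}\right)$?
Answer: $11032$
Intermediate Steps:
$d{\left(X,x \right)} = 1 + X x$
$- 56 \left(-99 + d{\left(-11,9 \right)}\right) = - 56 \left(-99 + \left(1 - 99\right)\right) = - 56 \left(-99 - 98\right) = \left(-56\right) \left(-197\right) = 11032$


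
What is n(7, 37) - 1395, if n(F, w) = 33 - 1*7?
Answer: -1369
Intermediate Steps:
n(F, w) = 26 (n(F, w) = 33 - 7 = 26)
n(7, 37) - 1395 = 26 - 1395 = -1369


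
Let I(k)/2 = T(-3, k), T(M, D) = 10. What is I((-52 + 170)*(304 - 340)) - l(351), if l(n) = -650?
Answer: 670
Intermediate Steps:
I(k) = 20 (I(k) = 2*10 = 20)
I((-52 + 170)*(304 - 340)) - l(351) = 20 - 1*(-650) = 20 + 650 = 670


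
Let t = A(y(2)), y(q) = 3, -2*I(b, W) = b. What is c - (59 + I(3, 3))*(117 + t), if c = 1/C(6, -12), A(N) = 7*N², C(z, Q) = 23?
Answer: -238049/23 ≈ -10350.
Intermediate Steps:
I(b, W) = -b/2
t = 63 (t = 7*3² = 7*9 = 63)
c = 1/23 ≈ 0.043478
c - (59 + I(3, 3))*(117 + t) = 1/23 - (59 - ½*3)*(117 + 63) = 1/23 - (59 - 3/2)*180 = 1/23 - 115*180/2 = 1/23 - 1*10350 = 1/23 - 10350 = -238049/23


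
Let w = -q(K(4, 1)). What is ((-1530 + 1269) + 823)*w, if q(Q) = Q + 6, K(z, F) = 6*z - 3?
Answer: -15174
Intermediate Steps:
K(z, F) = -3 + 6*z
q(Q) = 6 + Q
w = -27 (w = -(6 + (-3 + 6*4)) = -(6 + (-3 + 24)) = -(6 + 21) = -1*27 = -27)
((-1530 + 1269) + 823)*w = ((-1530 + 1269) + 823)*(-27) = (-261 + 823)*(-27) = 562*(-27) = -15174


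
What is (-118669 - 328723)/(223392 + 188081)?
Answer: -447392/411473 ≈ -1.0873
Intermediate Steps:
(-118669 - 328723)/(223392 + 188081) = -447392/411473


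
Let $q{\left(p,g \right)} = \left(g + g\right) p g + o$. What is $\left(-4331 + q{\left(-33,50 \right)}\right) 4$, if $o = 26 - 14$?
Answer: $-677276$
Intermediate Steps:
$o = 12$ ($o = 26 - 14 = 12$)
$q{\left(p,g \right)} = 12 + 2 p g^{2}$ ($q{\left(p,g \right)} = \left(g + g\right) p g + 12 = 2 g p g + 12 = 2 p g^{2} + 12 = 12 + 2 p g^{2}$)
$\left(-4331 + q{\left(-33,50 \right)}\right) 4 = \left(-4331 + \left(12 + 2 \left(-33\right) 50^{2}\right)\right) 4 = \left(-4331 + \left(12 + 2 \left(-33\right) 2500\right)\right) 4 = \left(-4331 + \left(12 - 165000\right)\right) 4 = \left(-4331 - 164988\right) 4 = \left(-169319\right) 4 = -677276$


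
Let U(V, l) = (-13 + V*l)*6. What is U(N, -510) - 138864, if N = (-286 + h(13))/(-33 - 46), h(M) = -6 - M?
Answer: -11909718/79 ≈ -1.5076e+5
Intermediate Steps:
N = 305/79 (N = (-286 + (-6 - 1*13))/(-33 - 46) = (-286 + (-6 - 13))/(-79) = (-286 - 19)*(-1/79) = -305*(-1/79) = 305/79 ≈ 3.8608)
U(V, l) = -78 + 6*V*l
U(N, -510) - 138864 = (-78 + 6*(305/79)*(-510)) - 138864 = (-78 - 933300/79) - 138864 = -939462/79 - 138864 = -11909718/79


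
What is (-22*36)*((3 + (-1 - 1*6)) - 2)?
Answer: 4752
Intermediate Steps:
(-22*36)*((3 + (-1 - 1*6)) - 2) = -792*((3 + (-1 - 6)) - 2) = -792*((3 - 7) - 2) = -792*(-4 - 2) = -792*(-6) = 4752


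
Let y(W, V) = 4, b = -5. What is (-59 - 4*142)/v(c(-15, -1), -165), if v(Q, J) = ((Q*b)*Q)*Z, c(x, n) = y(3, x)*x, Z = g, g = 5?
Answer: 209/30000 ≈ 0.0069667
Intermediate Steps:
Z = 5
c(x, n) = 4*x
v(Q, J) = -25*Q² (v(Q, J) = ((Q*(-5))*Q)*5 = ((-5*Q)*Q)*5 = -5*Q²*5 = -25*Q²)
(-59 - 4*142)/v(c(-15, -1), -165) = (-59 - 4*142)/((-25*(4*(-15))²)) = (-59 - 568)/((-25*(-60)²)) = -627/((-25*3600)) = -627/(-90000) = -627*(-1/90000) = 209/30000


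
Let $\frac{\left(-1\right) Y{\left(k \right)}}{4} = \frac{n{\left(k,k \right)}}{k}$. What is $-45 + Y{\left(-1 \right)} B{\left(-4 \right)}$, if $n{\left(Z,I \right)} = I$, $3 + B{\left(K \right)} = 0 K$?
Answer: $-33$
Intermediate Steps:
$B{\left(K \right)} = -3$ ($B{\left(K \right)} = -3 + 0 K = -3 + 0 = -3$)
$Y{\left(k \right)} = -4$ ($Y{\left(k \right)} = - 4 \frac{k}{k} = \left(-4\right) 1 = -4$)
$-45 + Y{\left(-1 \right)} B{\left(-4 \right)} = -45 - -12 = -45 + 12 = -33$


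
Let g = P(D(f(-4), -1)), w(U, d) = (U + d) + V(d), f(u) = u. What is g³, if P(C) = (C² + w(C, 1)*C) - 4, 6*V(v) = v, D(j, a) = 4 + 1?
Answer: 30080231/216 ≈ 1.3926e+5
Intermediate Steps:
D(j, a) = 5
V(v) = v/6
w(U, d) = U + 7*d/6 (w(U, d) = (U + d) + d/6 = U + 7*d/6)
P(C) = -4 + C² + C*(7/6 + C) (P(C) = (C² + (C + (7/6)*1)*C) - 4 = (C² + (C + 7/6)*C) - 4 = (C² + (7/6 + C)*C) - 4 = (C² + C*(7/6 + C)) - 4 = -4 + C² + C*(7/6 + C))
g = 311/6 (g = -4 + 2*5² + (7/6)*5 = -4 + 2*25 + 35/6 = -4 + 50 + 35/6 = 311/6 ≈ 51.833)
g³ = (311/6)³ = 30080231/216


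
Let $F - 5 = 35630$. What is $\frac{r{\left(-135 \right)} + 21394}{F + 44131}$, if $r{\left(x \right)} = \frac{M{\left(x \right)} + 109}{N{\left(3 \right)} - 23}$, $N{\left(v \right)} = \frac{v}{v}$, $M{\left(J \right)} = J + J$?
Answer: $\frac{470829}{1754852} \approx 0.2683$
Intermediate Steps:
$F = 35635$ ($F = 5 + 35630 = 35635$)
$M{\left(J \right)} = 2 J$
$N{\left(v \right)} = 1$
$r{\left(x \right)} = - \frac{109}{22} - \frac{x}{11}$ ($r{\left(x \right)} = \frac{2 x + 109}{1 - 23} = \frac{109 + 2 x}{-22} = \left(109 + 2 x\right) \left(- \frac{1}{22}\right) = - \frac{109}{22} - \frac{x}{11}$)
$\frac{r{\left(-135 \right)} + 21394}{F + 44131} = \frac{\left(- \frac{109}{22} - - \frac{135}{11}\right) + 21394}{35635 + 44131} = \frac{\left(- \frac{109}{22} + \frac{135}{11}\right) + 21394}{79766} = \left(\frac{161}{22} + 21394\right) \frac{1}{79766} = \frac{470829}{22} \cdot \frac{1}{79766} = \frac{470829}{1754852}$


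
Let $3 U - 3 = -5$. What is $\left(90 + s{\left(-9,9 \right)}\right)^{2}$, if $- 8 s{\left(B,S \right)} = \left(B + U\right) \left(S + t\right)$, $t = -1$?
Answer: $\frac{89401}{9} \approx 9933.4$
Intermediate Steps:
$U = - \frac{2}{3}$ ($U = 1 + \frac{1}{3} \left(-5\right) = 1 - \frac{5}{3} = - \frac{2}{3} \approx -0.66667$)
$s{\left(B,S \right)} = - \frac{\left(-1 + S\right) \left(- \frac{2}{3} + B\right)}{8}$ ($s{\left(B,S \right)} = - \frac{\left(B - \frac{2}{3}\right) \left(S - 1\right)}{8} = - \frac{\left(- \frac{2}{3} + B\right) \left(-1 + S\right)}{8} = - \frac{\left(-1 + S\right) \left(- \frac{2}{3} + B\right)}{8}$)
$\left(90 + s{\left(-9,9 \right)}\right)^{2} = \left(90 + \left(- \frac{1}{12} + \frac{1}{8} \left(-9\right) + \frac{1}{12} \cdot 9 - \left(- \frac{9}{8}\right) 9\right)\right)^{2} = \left(90 + \left(- \frac{1}{12} - \frac{9}{8} + \frac{3}{4} + \frac{81}{8}\right)\right)^{2} = \left(90 + \frac{29}{3}\right)^{2} = \left(\frac{299}{3}\right)^{2} = \frac{89401}{9}$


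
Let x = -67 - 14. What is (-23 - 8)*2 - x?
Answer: 19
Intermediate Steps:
x = -81
(-23 - 8)*2 - x = (-23 - 8)*2 - (-81) = -31*2 - 1*(-81) = -62 + 81 = 19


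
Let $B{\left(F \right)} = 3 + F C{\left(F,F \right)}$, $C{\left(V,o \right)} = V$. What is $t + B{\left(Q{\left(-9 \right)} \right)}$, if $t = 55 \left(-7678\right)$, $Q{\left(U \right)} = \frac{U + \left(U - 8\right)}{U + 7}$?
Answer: $-422118$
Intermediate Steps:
$Q{\left(U \right)} = \frac{-8 + 2 U}{7 + U}$ ($Q{\left(U \right)} = \frac{U + \left(U - 8\right)}{7 + U} = \frac{U + \left(-8 + U\right)}{7 + U} = \frac{-8 + 2 U}{7 + U}$)
$B{\left(F \right)} = 3 + F^{2}$ ($B{\left(F \right)} = 3 + F F = 3 + F^{2}$)
$t = -422290$
$t + B{\left(Q{\left(-9 \right)} \right)} = -422290 + \left(3 + \left(\frac{2 \left(-4 - 9\right)}{7 - 9}\right)^{2}\right) = -422290 + \left(3 + \left(2 \frac{1}{-2} \left(-13\right)\right)^{2}\right) = -422290 + \left(3 + \left(2 \left(- \frac{1}{2}\right) \left(-13\right)\right)^{2}\right) = -422290 + \left(3 + 13^{2}\right) = -422290 + \left(3 + 169\right) = -422290 + 172 = -422118$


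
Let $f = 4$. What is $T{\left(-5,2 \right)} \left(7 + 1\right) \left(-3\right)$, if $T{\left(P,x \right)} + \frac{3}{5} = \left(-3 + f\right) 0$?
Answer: $\frac{72}{5} \approx 14.4$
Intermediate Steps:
$T{\left(P,x \right)} = - \frac{3}{5}$ ($T{\left(P,x \right)} = - \frac{3}{5} + \left(-3 + 4\right) 0 = - \frac{3}{5} + 1 \cdot 0 = - \frac{3}{5} + 0 = - \frac{3}{5}$)
$T{\left(-5,2 \right)} \left(7 + 1\right) \left(-3\right) = - \frac{3 \left(7 + 1\right)}{5} \left(-3\right) = \left(- \frac{3}{5}\right) 8 \left(-3\right) = \left(- \frac{24}{5}\right) \left(-3\right) = \frac{72}{5}$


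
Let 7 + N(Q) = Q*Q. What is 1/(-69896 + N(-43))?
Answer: -1/68054 ≈ -1.4694e-5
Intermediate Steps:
N(Q) = -7 + Q² (N(Q) = -7 + Q*Q = -7 + Q²)
1/(-69896 + N(-43)) = 1/(-69896 + (-7 + (-43)²)) = 1/(-69896 + (-7 + 1849)) = 1/(-69896 + 1842) = 1/(-68054) = -1/68054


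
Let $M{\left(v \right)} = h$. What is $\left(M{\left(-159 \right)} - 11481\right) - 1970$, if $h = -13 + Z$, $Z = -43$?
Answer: $-13507$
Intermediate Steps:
$h = -56$ ($h = -13 - 43 = -56$)
$M{\left(v \right)} = -56$
$\left(M{\left(-159 \right)} - 11481\right) - 1970 = \left(-56 - 11481\right) - 1970 = -11537 - 1970 = -13507$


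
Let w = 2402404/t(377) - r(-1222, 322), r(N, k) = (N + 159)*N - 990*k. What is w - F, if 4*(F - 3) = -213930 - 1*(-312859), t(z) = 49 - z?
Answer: -166011567/164 ≈ -1.0123e+6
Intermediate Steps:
r(N, k) = -990*k + N*(159 + N) (r(N, k) = (159 + N)*N - 990*k = N*(159 + N) - 990*k = -990*k + N*(159 + N))
F = 98941/4 (F = 3 + (-213930 - 1*(-312859))/4 = 3 + (-213930 + 312859)/4 = 3 + (¼)*98929 = 3 + 98929/4 = 98941/4 ≈ 24735.)
w = -80977493/82 (w = 2402404/(49 - 1*377) - ((-1222)² - 990*322 + 159*(-1222)) = 2402404/(49 - 377) - (1493284 - 318780 - 194298) = 2402404/(-328) - 1*980206 = 2402404*(-1/328) - 980206 = -600601/82 - 980206 = -80977493/82 ≈ -9.8753e+5)
w - F = -80977493/82 - 1*98941/4 = -80977493/82 - 98941/4 = -166011567/164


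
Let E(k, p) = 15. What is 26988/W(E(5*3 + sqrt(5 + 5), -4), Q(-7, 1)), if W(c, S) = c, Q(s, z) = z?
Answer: 8996/5 ≈ 1799.2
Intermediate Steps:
26988/W(E(5*3 + sqrt(5 + 5), -4), Q(-7, 1)) = 26988/15 = 26988*(1/15) = 8996/5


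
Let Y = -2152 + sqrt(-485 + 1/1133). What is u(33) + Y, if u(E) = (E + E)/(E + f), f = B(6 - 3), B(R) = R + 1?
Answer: -79558/37 + 72*I*sqrt(120098)/1133 ≈ -2150.2 + 22.023*I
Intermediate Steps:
B(R) = 1 + R
f = 4 (f = 1 + (6 - 3) = 1 + 3 = 4)
u(E) = 2*E/(4 + E) (u(E) = (E + E)/(E + 4) = (2*E)/(4 + E) = 2*E/(4 + E))
Y = -2152 + 72*I*sqrt(120098)/1133 (Y = -2152 + sqrt(-485 + 1/1133) = -2152 + sqrt(-549504/1133) = -2152 + 72*I*sqrt(120098)/1133 ≈ -2152.0 + 22.023*I)
u(33) + Y = 2*33/(4 + 33) + (-2152 + 72*I*sqrt(120098)/1133) = 2*33/37 + (-2152 + 72*I*sqrt(120098)/1133) = 2*33*(1/37) + (-2152 + 72*I*sqrt(120098)/1133) = 66/37 + (-2152 + 72*I*sqrt(120098)/1133) = -79558/37 + 72*I*sqrt(120098)/1133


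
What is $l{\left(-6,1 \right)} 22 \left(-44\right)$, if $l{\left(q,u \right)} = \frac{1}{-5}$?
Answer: $\frac{968}{5} \approx 193.6$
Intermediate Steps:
$l{\left(q,u \right)} = - \frac{1}{5}$
$l{\left(-6,1 \right)} 22 \left(-44\right) = \left(- \frac{1}{5}\right) 22 \left(-44\right) = \left(- \frac{22}{5}\right) \left(-44\right) = \frac{968}{5}$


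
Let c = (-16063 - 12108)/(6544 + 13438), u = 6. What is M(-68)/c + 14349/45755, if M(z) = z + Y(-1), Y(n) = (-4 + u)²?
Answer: 58917915919/1288964105 ≈ 45.710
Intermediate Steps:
Y(n) = 4 (Y(n) = (-4 + 6)² = 2² = 4)
M(z) = 4 + z (M(z) = z + 4 = 4 + z)
c = -28171/19982 ≈ -1.4098
M(-68)/c + 14349/45755 = (4 - 68)/(-28171/19982) + 14349/45755 = -64*(-19982/28171) + 14349*(1/45755) = 1278848/28171 + 14349/45755 = 58917915919/1288964105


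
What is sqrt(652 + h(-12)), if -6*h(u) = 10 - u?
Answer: sqrt(5835)/3 ≈ 25.462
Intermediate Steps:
h(u) = -5/3 + u/6 (h(u) = -(10 - u)/6 = -5/3 + u/6)
sqrt(652 + h(-12)) = sqrt(652 + (-5/3 + (1/6)*(-12))) = sqrt(652 + (-5/3 - 2)) = sqrt(652 - 11/3) = sqrt(1945/3) = sqrt(5835)/3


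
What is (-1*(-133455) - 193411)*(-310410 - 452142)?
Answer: 45719567712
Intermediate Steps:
(-1*(-133455) - 193411)*(-310410 - 452142) = (133455 - 193411)*(-762552) = -59956*(-762552) = 45719567712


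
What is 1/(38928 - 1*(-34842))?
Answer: 1/73770 ≈ 1.3556e-5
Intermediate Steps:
1/(38928 - 1*(-34842)) = 1/(38928 + 34842) = 1/73770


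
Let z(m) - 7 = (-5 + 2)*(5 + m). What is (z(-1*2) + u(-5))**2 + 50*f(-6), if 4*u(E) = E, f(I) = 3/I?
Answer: -231/16 ≈ -14.438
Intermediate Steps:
u(E) = E/4
z(m) = -8 - 3*m (z(m) = 7 + (-5 + 2)*(5 + m) = 7 - 3*(5 + m) = 7 + (-15 - 3*m) = -8 - 3*m)
(z(-1*2) + u(-5))**2 + 50*f(-6) = ((-8 - (-3)*2) + (1/4)*(-5))**2 + 50*(3/(-6)) = ((-8 - 3*(-2)) - 5/4)**2 + 50*(3*(-1/6)) = ((-8 + 6) - 5/4)**2 + 50*(-1/2) = (-2 - 5/4)**2 - 25 = (-13/4)**2 - 25 = 169/16 - 25 = -231/16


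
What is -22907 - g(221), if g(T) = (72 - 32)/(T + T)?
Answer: -5062467/221 ≈ -22907.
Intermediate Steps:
g(T) = 20/T (g(T) = 40/((2*T)) = 40*(1/(2*T)) = 20/T)
-22907 - g(221) = -22907 - 20/221 = -5062467/221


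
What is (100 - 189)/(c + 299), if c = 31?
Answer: -89/330 ≈ -0.26970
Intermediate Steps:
(100 - 189)/(c + 299) = (100 - 189)/(31 + 299) = -89/330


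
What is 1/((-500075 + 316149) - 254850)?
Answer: -1/438776 ≈ -2.2791e-6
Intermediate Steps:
1/((-500075 + 316149) - 254850) = 1/(-183926 - 254850) = 1/(-438776) = -1/438776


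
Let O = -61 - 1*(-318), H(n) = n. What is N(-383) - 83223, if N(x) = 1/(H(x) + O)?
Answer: -10486099/126 ≈ -83223.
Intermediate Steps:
O = 257 (O = -61 + 318 = 257)
N(x) = 1/(257 + x) (N(x) = 1/(x + 257) = 1/(257 + x))
N(-383) - 83223 = 1/(257 - 383) - 83223 = 1/(-126) - 83223 = -1/126 - 83223 = -10486099/126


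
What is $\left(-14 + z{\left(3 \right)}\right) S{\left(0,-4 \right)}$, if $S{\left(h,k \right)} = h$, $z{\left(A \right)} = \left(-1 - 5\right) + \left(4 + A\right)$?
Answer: $0$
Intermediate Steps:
$z{\left(A \right)} = -2 + A$ ($z{\left(A \right)} = -6 + \left(4 + A\right) = -2 + A$)
$\left(-14 + z{\left(3 \right)}\right) S{\left(0,-4 \right)} = \left(-14 + \left(-2 + 3\right)\right) 0 = \left(-14 + 1\right) 0 = \left(-13\right) 0 = 0$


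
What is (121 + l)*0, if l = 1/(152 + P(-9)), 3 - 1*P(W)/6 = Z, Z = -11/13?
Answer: 0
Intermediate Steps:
Z = -11/13 (Z = -11*1/13 = -11/13 ≈ -0.84615)
P(W) = 300/13 (P(W) = 18 - 6*(-11/13) = 18 + 66/13 = 300/13)
l = 13/2276 (l = 1/(152 + 300/13) = 1/(2276/13) = 13/2276 ≈ 0.0057118)
(121 + l)*0 = (121 + 13/2276)*0 = (275409/2276)*0 = 0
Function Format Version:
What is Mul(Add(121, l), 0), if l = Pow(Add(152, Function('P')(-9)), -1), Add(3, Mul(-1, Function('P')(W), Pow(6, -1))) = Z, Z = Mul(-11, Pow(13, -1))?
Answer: 0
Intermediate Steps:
Z = Rational(-11, 13) (Z = Mul(-11, Rational(1, 13)) = Rational(-11, 13) ≈ -0.84615)
Function('P')(W) = Rational(300, 13) (Function('P')(W) = Add(18, Mul(-6, Rational(-11, 13))) = Add(18, Rational(66, 13)) = Rational(300, 13))
l = Rational(13, 2276) (l = Pow(Add(152, Rational(300, 13)), -1) = Pow(Rational(2276, 13), -1) = Rational(13, 2276) ≈ 0.0057118)
Mul(Add(121, l), 0) = Mul(Add(121, Rational(13, 2276)), 0) = Mul(Rational(275409, 2276), 0) = 0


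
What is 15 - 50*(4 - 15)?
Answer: 565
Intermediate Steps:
15 - 50*(4 - 15) = 15 - 50*(-11) = 15 + 550 = 565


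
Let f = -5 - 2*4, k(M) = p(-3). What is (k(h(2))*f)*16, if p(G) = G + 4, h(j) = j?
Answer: -208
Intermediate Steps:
p(G) = 4 + G
k(M) = 1 (k(M) = 4 - 3 = 1)
f = -13 (f = -5 - 8 = -13)
(k(h(2))*f)*16 = (1*(-13))*16 = -13*16 = -208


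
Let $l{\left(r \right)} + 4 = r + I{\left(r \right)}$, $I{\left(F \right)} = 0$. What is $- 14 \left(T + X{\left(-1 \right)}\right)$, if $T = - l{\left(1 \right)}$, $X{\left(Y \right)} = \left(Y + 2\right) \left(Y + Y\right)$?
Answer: $-14$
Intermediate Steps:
$l{\left(r \right)} = -4 + r$ ($l{\left(r \right)} = -4 + \left(r + 0\right) = -4 + r$)
$X{\left(Y \right)} = 2 Y \left(2 + Y\right)$ ($X{\left(Y \right)} = \left(2 + Y\right) 2 Y = 2 Y \left(2 + Y\right)$)
$T = 3$ ($T = - (-4 + 1) = \left(-1\right) \left(-3\right) = 3$)
$- 14 \left(T + X{\left(-1 \right)}\right) = - 14 \left(3 + 2 \left(-1\right) \left(2 - 1\right)\right) = - 14 \left(3 + 2 \left(-1\right) 1\right) = - 14 \left(3 - 2\right) = \left(-14\right) 1 = -14$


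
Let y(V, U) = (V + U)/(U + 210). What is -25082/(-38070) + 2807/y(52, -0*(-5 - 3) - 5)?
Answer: 233063716/19035 ≈ 12244.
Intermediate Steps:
y(V, U) = (U + V)/(210 + U)
-25082/(-38070) + 2807/y(52, -0*(-5 - 3) - 5) = -25082/(-38070) + 2807/((((-0*(-5 - 3) - 5) + 52)/(210 + (-0*(-5 - 3) - 5)))) = -25082*(-1/38070) + 2807/((((-0*(-8) - 5) + 52)/(210 + (-0*(-8) - 5)))) = 12541/19035 + 2807/((((-4*0 - 5) + 52)/(210 + (-4*0 - 5)))) = 12541/19035 + 2807/((((0 - 5) + 52)/(210 + (0 - 5)))) = 12541/19035 + 2807/(((-5 + 52)/(210 - 5))) = 12541/19035 + 2807/((47/205)) = 12541/19035 + 2807/(((1/205)*47)) = 12541/19035 + 2807/(47/205) = 12541/19035 + 2807*(205/47) = 12541/19035 + 575435/47 = 233063716/19035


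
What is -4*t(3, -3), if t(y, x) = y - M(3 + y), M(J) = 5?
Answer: 8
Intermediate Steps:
t(y, x) = -5 + y (t(y, x) = y - 1*5 = y - 5 = -5 + y)
-4*t(3, -3) = -4*(-5 + 3) = -4*(-2) = 8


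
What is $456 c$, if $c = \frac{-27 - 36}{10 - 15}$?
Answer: $\frac{28728}{5} \approx 5745.6$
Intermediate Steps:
$c = \frac{63}{5}$ ($c = - \frac{63}{-5} = \left(-63\right) \left(- \frac{1}{5}\right) = \frac{63}{5} \approx 12.6$)
$456 c = 456 \cdot \frac{63}{5} = \frac{28728}{5}$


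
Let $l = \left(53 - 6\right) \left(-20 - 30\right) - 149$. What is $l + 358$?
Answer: $-2141$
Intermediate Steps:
$l = -2499$ ($l = 47 \left(-50\right) - 149 = -2350 - 149 = -2499$)
$l + 358 = -2499 + 358 = -2141$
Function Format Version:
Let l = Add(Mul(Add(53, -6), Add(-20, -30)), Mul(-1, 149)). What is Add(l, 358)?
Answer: -2141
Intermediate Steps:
l = -2499 (l = Add(Mul(47, -50), -149) = Add(-2350, -149) = -2499)
Add(l, 358) = Add(-2499, 358) = -2141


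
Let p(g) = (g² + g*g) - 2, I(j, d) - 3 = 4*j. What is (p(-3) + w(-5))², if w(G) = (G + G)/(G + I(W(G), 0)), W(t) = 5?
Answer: 19321/81 ≈ 238.53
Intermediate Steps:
I(j, d) = 3 + 4*j
p(g) = -2 + 2*g² (p(g) = (g² + g²) - 2 = 2*g² - 2 = -2 + 2*g²)
w(G) = 2*G/(23 + G) (w(G) = (G + G)/(G + (3 + 4*5)) = (2*G)/(G + (3 + 20)) = (2*G)/(G + 23) = (2*G)/(23 + G) = 2*G/(23 + G))
(p(-3) + w(-5))² = ((-2 + 2*(-3)²) + 2*(-5)/(23 - 5))² = ((-2 + 2*9) + 2*(-5)/18)² = ((-2 + 18) + 2*(-5)*(1/18))² = (16 - 5/9)² = (139/9)² = 19321/81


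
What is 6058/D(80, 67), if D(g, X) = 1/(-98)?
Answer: -593684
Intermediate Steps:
D(g, X) = -1/98
6058/D(80, 67) = 6058/(-1/98) = 6058*(-98) = -593684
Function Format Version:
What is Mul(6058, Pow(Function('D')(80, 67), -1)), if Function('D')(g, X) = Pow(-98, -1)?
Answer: -593684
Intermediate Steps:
Function('D')(g, X) = Rational(-1, 98)
Mul(6058, Pow(Function('D')(80, 67), -1)) = Mul(6058, Pow(Rational(-1, 98), -1)) = Mul(6058, -98) = -593684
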